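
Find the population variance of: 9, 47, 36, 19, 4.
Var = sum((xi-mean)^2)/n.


Mean = 23.0000
Squared deviations: 196.0000, 576.0000, 169.0000, 16.0000, 361.0000
Sum = 1318.0000
Variance = 1318.0000/5 = 263.6000

Variance = 263.6000


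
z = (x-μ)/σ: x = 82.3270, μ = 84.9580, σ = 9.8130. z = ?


z = (82.3270 - 84.9580)/9.8130
= -2.6310/9.8130
= -0.2681

z = -0.2681


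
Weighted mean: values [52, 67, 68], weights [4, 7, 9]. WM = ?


Numerator = 52*4 + 67*7 + 68*9 = 1289
Denominator = 4 + 7 + 9 = 20
WM = 1289/20 = 64.4500

WM = 64.4500


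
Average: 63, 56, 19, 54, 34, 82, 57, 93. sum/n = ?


Sum = 63 + 56 + 19 + 54 + 34 + 82 + 57 + 93 = 458
n = 8
Mean = 458/8 = 57.2500

Mean = 57.2500


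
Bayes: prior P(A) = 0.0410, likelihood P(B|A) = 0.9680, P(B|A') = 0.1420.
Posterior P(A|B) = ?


P(B) = P(B|A)*P(A) + P(B|A')*P(A')
= 0.9680*0.0410 + 0.1420*0.9590
= 0.039688 + 0.136178 = 0.175866
P(A|B) = 0.039688/0.175866 = 0.2257

P(A|B) = 0.2257


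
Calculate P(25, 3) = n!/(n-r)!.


P(25,3) = 25!/22!
= 15511210043330985984000000/1124000727777607680000
= 13800

P(25,3) = 13800


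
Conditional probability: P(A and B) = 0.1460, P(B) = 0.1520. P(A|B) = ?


P(A|B) = 0.1460/0.1520 = 0.9605

P(A|B) = 0.9605


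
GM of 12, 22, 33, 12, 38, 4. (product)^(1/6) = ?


Product = 12 × 22 × 33 × 12 × 38 × 4 = 15890688
GM = 15890688^(1/6) = 15.8559

GM = 15.8559


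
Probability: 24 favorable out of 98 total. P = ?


P = 24/98 = 0.2449

P = 0.2449


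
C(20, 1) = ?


C(20,1) = 20!/(1! × 19!)
= 2432902008176640000/(1 × 121645100408832000)
= 20

C(20,1) = 20


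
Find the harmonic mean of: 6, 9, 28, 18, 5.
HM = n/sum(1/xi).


Sum of reciprocals = 1/6 + 1/9 + 1/28 + 1/18 + 1/5 = 0.569048
HM = 5/0.569048 = 8.7866

HM = 8.7866


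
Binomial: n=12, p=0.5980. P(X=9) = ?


C(12,9) = 220
p^9 = 0.009779
(1-p)^3 = 0.064965
P = 220 * 0.009779 * 0.064965 = 0.1398

P(X=9) = 0.1398


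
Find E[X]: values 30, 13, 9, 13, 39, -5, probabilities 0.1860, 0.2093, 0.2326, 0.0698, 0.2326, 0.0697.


E[X] = 30*0.1860 + 13*0.2093 + 9*0.2326 + 13*0.0698 + 39*0.2326 - 5*0.0697
= 5.5800 + 2.7209 + 2.0934 + 0.9074 + 9.0714 - 0.3485
= 20.0246

E[X] = 20.0246


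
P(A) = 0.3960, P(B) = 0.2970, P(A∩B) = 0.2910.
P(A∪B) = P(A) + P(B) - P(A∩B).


P(A∪B) = 0.3960 + 0.2970 - 0.2910
= 0.6930 - 0.2910
= 0.4020

P(A∪B) = 0.4020


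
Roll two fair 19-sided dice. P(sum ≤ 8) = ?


Total outcomes = 19×19 = 361
Favorable (sum ≤ 8): 28
P = 28/361 = 0.0776

P = 0.0776


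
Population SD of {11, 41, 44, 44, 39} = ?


Mean = 35.8000
Variance = 157.3600
SD = sqrt(157.3600) = 12.5443

SD = 12.5443


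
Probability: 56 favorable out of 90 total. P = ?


P = 56/90 = 0.6222

P = 0.6222


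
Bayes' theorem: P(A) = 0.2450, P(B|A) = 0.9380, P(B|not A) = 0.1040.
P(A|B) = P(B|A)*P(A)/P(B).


P(B) = P(B|A)*P(A) + P(B|A')*P(A')
= 0.9380*0.2450 + 0.1040*0.7550
= 0.229810 + 0.078520 = 0.308330
P(A|B) = 0.229810/0.308330 = 0.7453

P(A|B) = 0.7453


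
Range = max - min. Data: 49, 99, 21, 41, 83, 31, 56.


Max = 99, Min = 21
Range = 99 - 21 = 78

Range = 78


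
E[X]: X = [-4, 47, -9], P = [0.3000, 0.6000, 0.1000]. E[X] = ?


E[X] = -4*0.3000 + 47*0.6000 - 9*0.1000
= -1.2000 + 28.2000 - 0.9000
= 26.1000

E[X] = 26.1000


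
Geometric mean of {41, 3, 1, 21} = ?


Product = 41 × 3 × 1 × 21 = 2583
GM = 2583^(1/4) = 7.1290

GM = 7.1290


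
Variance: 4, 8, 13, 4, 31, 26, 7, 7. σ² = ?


Mean = 12.5000
Squared deviations: 72.2500, 20.2500, 0.2500, 72.2500, 342.2500, 182.2500, 30.2500, 30.2500
Sum = 750.0000
Variance = 750.0000/8 = 93.7500

Variance = 93.7500


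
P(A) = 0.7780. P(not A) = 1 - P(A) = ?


P(not A) = 1 - 0.7780 = 0.2220

P(not A) = 0.2220


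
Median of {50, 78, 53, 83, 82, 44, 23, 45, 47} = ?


Sorted: 23, 44, 45, 47, 50, 53, 78, 82, 83
n = 9 (odd)
Middle value = 50

Median = 50


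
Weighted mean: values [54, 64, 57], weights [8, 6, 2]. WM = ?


Numerator = 54*8 + 64*6 + 57*2 = 930
Denominator = 8 + 6 + 2 = 16
WM = 930/16 = 58.1250

WM = 58.1250


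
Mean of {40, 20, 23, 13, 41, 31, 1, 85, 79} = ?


Sum = 40 + 20 + 23 + 13 + 41 + 31 + 1 + 85 + 79 = 333
n = 9
Mean = 333/9 = 37.0000

Mean = 37.0000


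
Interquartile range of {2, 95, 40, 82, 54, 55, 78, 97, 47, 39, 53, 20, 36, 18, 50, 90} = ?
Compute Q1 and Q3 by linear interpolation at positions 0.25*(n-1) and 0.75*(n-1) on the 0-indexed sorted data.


Sorted: 2, 18, 20, 36, 39, 40, 47, 50, 53, 54, 55, 78, 82, 90, 95, 97
Q1 (25th %ile) = 38.2500
Q3 (75th %ile) = 79.0000
IQR = 79.0000 - 38.2500 = 40.7500

IQR = 40.7500


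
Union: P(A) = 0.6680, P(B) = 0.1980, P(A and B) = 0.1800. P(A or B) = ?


P(A∪B) = 0.6680 + 0.1980 - 0.1800
= 0.8660 - 0.1800
= 0.6860

P(A∪B) = 0.6860


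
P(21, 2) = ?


P(21,2) = 21!/19!
= 51090942171709440000/121645100408832000
= 420

P(21,2) = 420


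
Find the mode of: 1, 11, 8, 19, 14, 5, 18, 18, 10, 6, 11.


Frequencies: 1:1, 5:1, 6:1, 8:1, 10:1, 11:2, 14:1, 18:2, 19:1
Max frequency = 2
Mode = 11, 18

Mode = 11, 18


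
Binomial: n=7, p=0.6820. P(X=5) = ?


C(7,5) = 21
p^5 = 0.147544
(1-p)^2 = 0.101124
P = 21 * 0.147544 * 0.101124 = 0.3133

P(X=5) = 0.3133


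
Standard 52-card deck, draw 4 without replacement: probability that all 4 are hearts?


P(all hearts) = (13/52) × (12/51) × (11/50) × (10/49)
= 0.0026

P = 0.0026


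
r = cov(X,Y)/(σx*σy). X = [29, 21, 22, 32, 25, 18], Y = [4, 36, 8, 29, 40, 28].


Mean X = 24.5000, Mean Y = 24.1667
SD X = 4.787136, SD Y = 13.520560
Cov = -12.083333
r = -12.083333/(4.787136*13.520560) = -0.1867

r = -0.1867


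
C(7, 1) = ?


C(7,1) = 7!/(1! × 6!)
= 5040/(1 × 720)
= 7

C(7,1) = 7


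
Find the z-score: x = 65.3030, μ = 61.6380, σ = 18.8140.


z = (65.3030 - 61.6380)/18.8140
= 3.6650/18.8140
= 0.1948

z = 0.1948


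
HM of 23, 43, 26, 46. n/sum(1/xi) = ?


Sum of reciprocals = 1/23 + 1/43 + 1/26 + 1/46 = 0.126935
HM = 4/0.126935 = 31.5123

HM = 31.5123


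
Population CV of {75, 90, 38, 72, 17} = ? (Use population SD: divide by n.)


Mean = 58.4000
SD = 26.7925
CV = (26.7925/58.4000)*100 = 45.8776%

CV = 45.8776%


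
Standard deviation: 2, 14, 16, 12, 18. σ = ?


Mean = 12.4000
Variance = 31.0400
SD = sqrt(31.0400) = 5.5714

SD = 5.5714


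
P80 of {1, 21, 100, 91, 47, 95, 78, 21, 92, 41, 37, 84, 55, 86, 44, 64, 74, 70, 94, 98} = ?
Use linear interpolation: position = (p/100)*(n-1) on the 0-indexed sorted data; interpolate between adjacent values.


Sorted: 1, 21, 21, 37, 41, 44, 47, 55, 64, 70, 74, 78, 84, 86, 91, 92, 94, 95, 98, 100
n = 20
Index = 80/100 * 19 = 15.2000
Lower = data[15] = 92, Upper = data[16] = 94
P80 = 92 + 0.2000*(2) = 92.4000

P80 = 92.4000


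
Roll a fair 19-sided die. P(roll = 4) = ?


Favorable outcomes (roll = 4): 1
Total outcomes = 19
P = 1/19 = 0.0526

P = 0.0526


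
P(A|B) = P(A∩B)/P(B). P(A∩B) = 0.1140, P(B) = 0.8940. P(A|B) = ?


P(A|B) = 0.1140/0.8940 = 0.1275

P(A|B) = 0.1275


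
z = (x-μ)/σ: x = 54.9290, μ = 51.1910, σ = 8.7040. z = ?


z = (54.9290 - 51.1910)/8.7040
= 3.7380/8.7040
= 0.4295

z = 0.4295


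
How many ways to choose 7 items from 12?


C(12,7) = 12!/(7! × 5!)
= 479001600/(5040 × 120)
= 792

C(12,7) = 792


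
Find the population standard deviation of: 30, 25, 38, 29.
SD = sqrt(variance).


Mean = 30.5000
Variance = 22.2500
SD = sqrt(22.2500) = 4.7170

SD = 4.7170


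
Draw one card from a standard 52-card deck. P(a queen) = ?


4 queens in 52 cards
P = 4/52 = 0.0769

P = 0.0769


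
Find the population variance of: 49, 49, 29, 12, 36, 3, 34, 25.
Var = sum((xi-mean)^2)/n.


Mean = 29.6250
Squared deviations: 375.3906, 375.3906, 0.3906, 310.6406, 40.6406, 708.8906, 19.1406, 21.3906
Sum = 1851.8750
Variance = 1851.8750/8 = 231.4844

Variance = 231.4844


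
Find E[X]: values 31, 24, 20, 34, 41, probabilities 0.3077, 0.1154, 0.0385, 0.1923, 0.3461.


E[X] = 31*0.3077 + 24*0.1154 + 20*0.0385 + 34*0.1923 + 41*0.3461
= 9.5387 + 2.7696 + 0.7700 + 6.5382 + 14.1901
= 33.8066

E[X] = 33.8066


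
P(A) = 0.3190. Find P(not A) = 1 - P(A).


P(not A) = 1 - 0.3190 = 0.6810

P(not A) = 0.6810


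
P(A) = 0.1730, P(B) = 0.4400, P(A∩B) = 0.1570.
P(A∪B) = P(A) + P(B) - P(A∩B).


P(A∪B) = 0.1730 + 0.4400 - 0.1570
= 0.6130 - 0.1570
= 0.4560

P(A∪B) = 0.4560


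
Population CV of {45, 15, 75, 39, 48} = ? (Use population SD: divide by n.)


Mean = 44.4000
SD = 19.2000
CV = (19.2000/44.4000)*100 = 43.2432%

CV = 43.2432%


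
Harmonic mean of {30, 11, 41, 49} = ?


Sum of reciprocals = 1/30 + 1/11 + 1/41 + 1/49 = 0.169041
HM = 4/0.169041 = 23.6629

HM = 23.6629


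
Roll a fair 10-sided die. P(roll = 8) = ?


Favorable outcomes (roll = 8): 1
Total outcomes = 10
P = 1/10 = 0.1000

P = 0.1000


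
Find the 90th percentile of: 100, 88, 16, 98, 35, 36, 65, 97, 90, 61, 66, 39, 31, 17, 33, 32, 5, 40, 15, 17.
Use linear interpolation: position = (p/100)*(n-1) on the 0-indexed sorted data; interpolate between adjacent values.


Sorted: 5, 15, 16, 17, 17, 31, 32, 33, 35, 36, 39, 40, 61, 65, 66, 88, 90, 97, 98, 100
n = 20
Index = 90/100 * 19 = 17.1000
Lower = data[17] = 97, Upper = data[18] = 98
P90 = 97 + 0.1000*(1) = 97.1000

P90 = 97.1000


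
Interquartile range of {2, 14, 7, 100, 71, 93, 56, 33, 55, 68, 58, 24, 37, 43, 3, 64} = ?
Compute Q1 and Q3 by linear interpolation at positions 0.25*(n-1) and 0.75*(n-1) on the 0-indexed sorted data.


Sorted: 2, 3, 7, 14, 24, 33, 37, 43, 55, 56, 58, 64, 68, 71, 93, 100
Q1 (25th %ile) = 21.5000
Q3 (75th %ile) = 65.0000
IQR = 65.0000 - 21.5000 = 43.5000

IQR = 43.5000


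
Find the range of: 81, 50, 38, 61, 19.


Max = 81, Min = 19
Range = 81 - 19 = 62

Range = 62


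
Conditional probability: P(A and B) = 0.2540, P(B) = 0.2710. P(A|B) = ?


P(A|B) = 0.2540/0.2710 = 0.9373

P(A|B) = 0.9373


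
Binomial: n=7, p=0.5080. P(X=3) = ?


C(7,3) = 35
p^3 = 0.131097
(1-p)^4 = 0.058595
P = 35 * 0.131097 * 0.058595 = 0.2689

P(X=3) = 0.2689


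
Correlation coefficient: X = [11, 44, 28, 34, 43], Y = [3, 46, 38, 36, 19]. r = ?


Mean X = 32.0000, Mean Y = 28.4000
SD X = 12.049896, SD Y = 15.447977
Cov = 123.600000
r = 123.600000/(12.049896*15.447977) = 0.6640

r = 0.6640


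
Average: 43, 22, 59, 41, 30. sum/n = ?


Sum = 43 + 22 + 59 + 41 + 30 = 195
n = 5
Mean = 195/5 = 39.0000

Mean = 39.0000


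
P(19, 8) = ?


P(19,8) = 19!/11!
= 121645100408832000/39916800
= 3047466240

P(19,8) = 3047466240


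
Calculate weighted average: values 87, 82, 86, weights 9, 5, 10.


Numerator = 87*9 + 82*5 + 86*10 = 2053
Denominator = 9 + 5 + 10 = 24
WM = 2053/24 = 85.5417

WM = 85.5417


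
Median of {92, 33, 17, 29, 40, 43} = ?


Sorted: 17, 29, 33, 40, 43, 92
n = 6 (even)
Middle values: 33 and 40
Median = (33+40)/2 = 36.5000

Median = 36.5000


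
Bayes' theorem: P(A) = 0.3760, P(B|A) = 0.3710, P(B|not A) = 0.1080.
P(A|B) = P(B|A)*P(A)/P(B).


P(B) = P(B|A)*P(A) + P(B|A')*P(A')
= 0.3710*0.3760 + 0.1080*0.6240
= 0.139496 + 0.067392 = 0.206888
P(A|B) = 0.139496/0.206888 = 0.6743

P(A|B) = 0.6743


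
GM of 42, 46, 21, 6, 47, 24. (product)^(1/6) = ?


Product = 42 × 46 × 21 × 6 × 47 × 24 = 274591296
GM = 274591296^(1/6) = 25.4946

GM = 25.4946


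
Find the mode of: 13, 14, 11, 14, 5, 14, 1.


Frequencies: 1:1, 5:1, 11:1, 13:1, 14:3
Max frequency = 3
Mode = 14

Mode = 14


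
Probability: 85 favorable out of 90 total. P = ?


P = 85/90 = 0.9444

P = 0.9444


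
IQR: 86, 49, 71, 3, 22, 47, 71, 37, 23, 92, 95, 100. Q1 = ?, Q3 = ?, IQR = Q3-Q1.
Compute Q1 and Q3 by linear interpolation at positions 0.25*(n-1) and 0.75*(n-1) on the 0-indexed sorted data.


Sorted: 3, 22, 23, 37, 47, 49, 71, 71, 86, 92, 95, 100
Q1 (25th %ile) = 33.5000
Q3 (75th %ile) = 87.5000
IQR = 87.5000 - 33.5000 = 54.0000

IQR = 54.0000


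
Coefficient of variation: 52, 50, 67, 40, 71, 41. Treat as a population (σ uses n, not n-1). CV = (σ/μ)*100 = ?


Mean = 53.5000
SD = 11.8427
CV = (11.8427/53.5000)*100 = 22.1359%

CV = 22.1359%


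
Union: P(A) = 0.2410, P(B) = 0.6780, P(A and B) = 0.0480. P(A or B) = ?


P(A∪B) = 0.2410 + 0.6780 - 0.0480
= 0.9190 - 0.0480
= 0.8710

P(A∪B) = 0.8710


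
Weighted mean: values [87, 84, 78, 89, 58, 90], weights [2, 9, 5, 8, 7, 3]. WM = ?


Numerator = 87*2 + 84*9 + 78*5 + 89*8 + 58*7 + 90*3 = 2708
Denominator = 2 + 9 + 5 + 8 + 7 + 3 = 34
WM = 2708/34 = 79.6471

WM = 79.6471


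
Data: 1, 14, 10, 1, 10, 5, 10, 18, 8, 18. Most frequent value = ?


Frequencies: 1:2, 5:1, 8:1, 10:3, 14:1, 18:2
Max frequency = 3
Mode = 10

Mode = 10


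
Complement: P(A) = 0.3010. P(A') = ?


P(not A) = 1 - 0.3010 = 0.6990

P(not A) = 0.6990


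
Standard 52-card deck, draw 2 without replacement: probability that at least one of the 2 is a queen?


P(at least one) = 1 - P(none)
P(none) = (48/52) × (47/51) = 0.850679
P(at least one) = 1 - 0.850679 = 0.1493

P = 0.1493


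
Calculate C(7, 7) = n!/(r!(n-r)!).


C(7,7) = 7!/(7! × 0!)
= 5040/(5040 × 1)
= 1

C(7,7) = 1


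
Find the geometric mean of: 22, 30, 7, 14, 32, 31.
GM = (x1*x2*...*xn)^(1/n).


Product = 22 × 30 × 7 × 14 × 32 × 31 = 64162560
GM = 64162560^(1/6) = 20.0085

GM = 20.0085


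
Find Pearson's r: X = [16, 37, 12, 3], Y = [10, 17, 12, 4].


Mean X = 17.0000, Mean Y = 10.7500
SD X = 12.469964, SD Y = 4.656984
Cov = 53.500000
r = 53.500000/(12.469964*4.656984) = 0.9213

r = 0.9213


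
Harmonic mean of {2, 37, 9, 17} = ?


Sum of reciprocals = 1/2 + 1/37 + 1/9 + 1/17 = 0.696962
HM = 4/0.696962 = 5.7392

HM = 5.7392


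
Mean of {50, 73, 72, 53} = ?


Sum = 50 + 73 + 72 + 53 = 248
n = 4
Mean = 248/4 = 62.0000

Mean = 62.0000


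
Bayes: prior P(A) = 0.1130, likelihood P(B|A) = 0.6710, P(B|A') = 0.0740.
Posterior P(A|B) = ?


P(B) = P(B|A)*P(A) + P(B|A')*P(A')
= 0.6710*0.1130 + 0.0740*0.8870
= 0.075823 + 0.065638 = 0.141461
P(A|B) = 0.075823/0.141461 = 0.5360

P(A|B) = 0.5360


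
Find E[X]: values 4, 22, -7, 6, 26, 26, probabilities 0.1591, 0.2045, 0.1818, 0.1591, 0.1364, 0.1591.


E[X] = 4*0.1591 + 22*0.2045 - 7*0.1818 + 6*0.1591 + 26*0.1364 + 26*0.1591
= 0.6364 + 4.4990 - 1.2726 + 0.9546 + 3.5464 + 4.1366
= 12.5004

E[X] = 12.5004


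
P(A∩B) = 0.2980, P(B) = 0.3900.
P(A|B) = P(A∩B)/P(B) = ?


P(A|B) = 0.2980/0.3900 = 0.7641

P(A|B) = 0.7641


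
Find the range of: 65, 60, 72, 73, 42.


Max = 73, Min = 42
Range = 73 - 42 = 31

Range = 31


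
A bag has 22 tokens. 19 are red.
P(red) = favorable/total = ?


P = 19/22 = 0.8636

P = 0.8636


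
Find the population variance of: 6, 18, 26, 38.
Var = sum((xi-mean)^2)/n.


Mean = 22.0000
Squared deviations: 256.0000, 16.0000, 16.0000, 256.0000
Sum = 544.0000
Variance = 544.0000/4 = 136.0000

Variance = 136.0000


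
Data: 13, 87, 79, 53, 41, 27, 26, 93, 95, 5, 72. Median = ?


Sorted: 5, 13, 26, 27, 41, 53, 72, 79, 87, 93, 95
n = 11 (odd)
Middle value = 53

Median = 53


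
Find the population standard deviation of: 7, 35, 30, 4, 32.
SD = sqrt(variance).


Mean = 21.6000
Variance = 176.2400
SD = sqrt(176.2400) = 13.2755

SD = 13.2755


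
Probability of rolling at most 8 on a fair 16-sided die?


Favorable outcomes (roll ≤ 8): 8
Total outcomes = 16
P = 8/16 = 0.5000

P = 0.5000


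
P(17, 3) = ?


P(17,3) = 17!/14!
= 355687428096000/87178291200
= 4080

P(17,3) = 4080


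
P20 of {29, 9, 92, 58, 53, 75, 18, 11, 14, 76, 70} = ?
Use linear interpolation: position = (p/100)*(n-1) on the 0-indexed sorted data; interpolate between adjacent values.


Sorted: 9, 11, 14, 18, 29, 53, 58, 70, 75, 76, 92
n = 11
Index = 20/100 * 10 = 2.0000
Lower = data[2] = 14, Upper = data[3] = 18
P20 = 14 + 0*(4) = 14.0000

P20 = 14.0000


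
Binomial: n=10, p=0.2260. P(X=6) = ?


C(10,6) = 210
p^6 = 0.000133
(1-p)^4 = 0.358892
P = 210 * 0.000133 * 0.358892 = 0.0100

P(X=6) = 0.0100


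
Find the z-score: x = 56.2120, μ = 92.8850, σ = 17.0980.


z = (56.2120 - 92.8850)/17.0980
= -36.6730/17.0980
= -2.1449

z = -2.1449


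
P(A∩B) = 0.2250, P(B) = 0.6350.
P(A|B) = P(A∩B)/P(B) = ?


P(A|B) = 0.2250/0.6350 = 0.3543

P(A|B) = 0.3543


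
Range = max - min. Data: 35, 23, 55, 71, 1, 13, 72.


Max = 72, Min = 1
Range = 72 - 1 = 71

Range = 71


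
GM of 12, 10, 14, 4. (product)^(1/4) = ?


Product = 12 × 10 × 14 × 4 = 6720
GM = 6720^(1/4) = 9.0540

GM = 9.0540


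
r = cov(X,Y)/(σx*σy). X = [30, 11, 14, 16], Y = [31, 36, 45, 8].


Mean X = 17.7500, Mean Y = 30.0000
SD X = 7.292976, SD Y = 13.656500
Cov = -11.500000
r = -11.500000/(7.292976*13.656500) = -0.1155

r = -0.1155


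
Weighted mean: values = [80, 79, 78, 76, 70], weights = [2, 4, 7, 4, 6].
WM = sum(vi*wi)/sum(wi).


Numerator = 80*2 + 79*4 + 78*7 + 76*4 + 70*6 = 1746
Denominator = 2 + 4 + 7 + 4 + 6 = 23
WM = 1746/23 = 75.9130

WM = 75.9130


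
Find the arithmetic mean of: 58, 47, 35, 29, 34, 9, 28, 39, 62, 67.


Sum = 58 + 47 + 35 + 29 + 34 + 9 + 28 + 39 + 62 + 67 = 408
n = 10
Mean = 408/10 = 40.8000

Mean = 40.8000


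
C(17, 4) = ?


C(17,4) = 17!/(4! × 13!)
= 355687428096000/(24 × 6227020800)
= 2380

C(17,4) = 2380


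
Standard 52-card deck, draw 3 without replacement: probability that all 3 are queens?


P(all queens) = (4/52) × (3/51) × (2/50)
= 0.0002

P = 0.0002


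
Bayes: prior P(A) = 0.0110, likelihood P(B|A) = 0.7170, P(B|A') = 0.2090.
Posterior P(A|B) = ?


P(B) = P(B|A)*P(A) + P(B|A')*P(A')
= 0.7170*0.0110 + 0.2090*0.9890
= 0.007887 + 0.206701 = 0.214588
P(A|B) = 0.007887/0.214588 = 0.0368

P(A|B) = 0.0368


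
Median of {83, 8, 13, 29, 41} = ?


Sorted: 8, 13, 29, 41, 83
n = 5 (odd)
Middle value = 29

Median = 29


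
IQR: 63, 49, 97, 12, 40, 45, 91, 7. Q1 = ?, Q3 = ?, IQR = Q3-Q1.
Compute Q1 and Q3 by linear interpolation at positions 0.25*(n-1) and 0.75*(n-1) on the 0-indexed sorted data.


Sorted: 7, 12, 40, 45, 49, 63, 91, 97
Q1 (25th %ile) = 33.0000
Q3 (75th %ile) = 70.0000
IQR = 70.0000 - 33.0000 = 37.0000

IQR = 37.0000


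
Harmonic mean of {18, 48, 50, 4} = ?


Sum of reciprocals = 1/18 + 1/48 + 1/50 + 1/4 = 0.346389
HM = 4/0.346389 = 11.5477

HM = 11.5477


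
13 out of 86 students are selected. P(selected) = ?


P = 13/86 = 0.1512

P = 0.1512


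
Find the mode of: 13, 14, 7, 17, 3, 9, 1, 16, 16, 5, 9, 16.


Frequencies: 1:1, 3:1, 5:1, 7:1, 9:2, 13:1, 14:1, 16:3, 17:1
Max frequency = 3
Mode = 16

Mode = 16


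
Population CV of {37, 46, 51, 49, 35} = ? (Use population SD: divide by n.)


Mean = 43.6000
SD = 6.4374
CV = (6.4374/43.6000)*100 = 14.7647%

CV = 14.7647%


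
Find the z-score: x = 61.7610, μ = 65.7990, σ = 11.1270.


z = (61.7610 - 65.7990)/11.1270
= -4.0380/11.1270
= -0.3629

z = -0.3629


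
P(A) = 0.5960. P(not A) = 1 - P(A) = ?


P(not A) = 1 - 0.5960 = 0.4040

P(not A) = 0.4040


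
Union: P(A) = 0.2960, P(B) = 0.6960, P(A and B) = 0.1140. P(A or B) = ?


P(A∪B) = 0.2960 + 0.6960 - 0.1140
= 0.9920 - 0.1140
= 0.8780

P(A∪B) = 0.8780


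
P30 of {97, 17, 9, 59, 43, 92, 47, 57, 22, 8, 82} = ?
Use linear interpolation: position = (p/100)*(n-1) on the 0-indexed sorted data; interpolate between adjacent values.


Sorted: 8, 9, 17, 22, 43, 47, 57, 59, 82, 92, 97
n = 11
Index = 30/100 * 10 = 3.0000
Lower = data[3] = 22, Upper = data[4] = 43
P30 = 22 + 0*(21) = 22.0000

P30 = 22.0000


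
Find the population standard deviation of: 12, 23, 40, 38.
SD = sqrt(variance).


Mean = 28.2500
Variance = 131.1875
SD = sqrt(131.1875) = 11.4537

SD = 11.4537


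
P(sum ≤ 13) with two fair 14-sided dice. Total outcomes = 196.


Total outcomes = 14×14 = 196
Favorable (sum ≤ 13): 78
P = 78/196 = 0.3980

P = 0.3980


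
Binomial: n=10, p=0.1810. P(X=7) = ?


C(10,7) = 120
p^7 = 6.364291e-06
(1-p)^3 = 0.549353
P = 120 * 6.364291e-06 * 0.549353 = 0.0004

P(X=7) = 0.0004


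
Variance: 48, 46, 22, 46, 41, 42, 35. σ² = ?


Mean = 40.0000
Squared deviations: 64.0000, 36.0000, 324.0000, 36.0000, 1.0000, 4.0000, 25.0000
Sum = 490.0000
Variance = 490.0000/7 = 70.0000

Variance = 70.0000


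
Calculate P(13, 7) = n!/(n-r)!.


P(13,7) = 13!/6!
= 6227020800/720
= 8648640

P(13,7) = 8648640


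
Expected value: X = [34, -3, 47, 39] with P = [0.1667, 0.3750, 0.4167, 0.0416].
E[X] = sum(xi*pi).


E[X] = 34*0.1667 - 3*0.3750 + 47*0.4167 + 39*0.0416
= 5.6678 - 1.1250 + 19.5849 + 1.6224
= 25.7501

E[X] = 25.7501


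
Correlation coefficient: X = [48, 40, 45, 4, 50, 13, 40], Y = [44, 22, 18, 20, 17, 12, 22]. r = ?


Mean X = 34.2857, Mean Y = 22.1429
SD X = 16.841397, SD Y = 9.478224
Cov = 64.816327
r = 64.816327/(16.841397*9.478224) = 0.4060

r = 0.4060


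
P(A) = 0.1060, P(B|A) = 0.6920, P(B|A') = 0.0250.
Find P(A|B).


P(B) = P(B|A)*P(A) + P(B|A')*P(A')
= 0.6920*0.1060 + 0.0250*0.8940
= 0.073352 + 0.022350 = 0.095702
P(A|B) = 0.073352/0.095702 = 0.7665

P(A|B) = 0.7665


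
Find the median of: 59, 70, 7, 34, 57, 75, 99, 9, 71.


Sorted: 7, 9, 34, 57, 59, 70, 71, 75, 99
n = 9 (odd)
Middle value = 59

Median = 59


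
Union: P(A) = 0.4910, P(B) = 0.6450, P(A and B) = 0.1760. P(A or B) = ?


P(A∪B) = 0.4910 + 0.6450 - 0.1760
= 1.1360 - 0.1760
= 0.9600

P(A∪B) = 0.9600


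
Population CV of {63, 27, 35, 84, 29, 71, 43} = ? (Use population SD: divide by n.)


Mean = 50.2857
SD = 20.7345
CV = (20.7345/50.2857)*100 = 41.2333%

CV = 41.2333%


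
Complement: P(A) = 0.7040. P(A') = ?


P(not A) = 1 - 0.7040 = 0.2960

P(not A) = 0.2960


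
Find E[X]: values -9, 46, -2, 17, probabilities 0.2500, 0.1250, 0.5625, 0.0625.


E[X] = -9*0.2500 + 46*0.1250 - 2*0.5625 + 17*0.0625
= -2.2500 + 5.7500 - 1.1250 + 1.0625
= 3.4375

E[X] = 3.4375


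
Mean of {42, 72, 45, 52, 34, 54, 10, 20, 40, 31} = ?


Sum = 42 + 72 + 45 + 52 + 34 + 54 + 10 + 20 + 40 + 31 = 400
n = 10
Mean = 400/10 = 40.0000

Mean = 40.0000


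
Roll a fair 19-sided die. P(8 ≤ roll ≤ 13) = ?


Favorable outcomes (8 ≤ roll ≤ 13): 6
Total outcomes = 19
P = 6/19 = 0.3158

P = 0.3158


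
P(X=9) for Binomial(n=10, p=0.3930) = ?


C(10,9) = 10
p^9 = 0.000224
(1-p)^1 = 0.607000
P = 10 * 0.000224 * 0.607000 = 0.0014

P(X=9) = 0.0014


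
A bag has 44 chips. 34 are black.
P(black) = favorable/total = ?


P = 34/44 = 0.7727

P = 0.7727


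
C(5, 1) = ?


C(5,1) = 5!/(1! × 4!)
= 120/(1 × 24)
= 5

C(5,1) = 5


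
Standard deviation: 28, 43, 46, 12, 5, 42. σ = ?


Mean = 29.3333
Variance = 253.2222
SD = sqrt(253.2222) = 15.9130

SD = 15.9130


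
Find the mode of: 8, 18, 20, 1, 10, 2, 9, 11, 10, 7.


Frequencies: 1:1, 2:1, 7:1, 8:1, 9:1, 10:2, 11:1, 18:1, 20:1
Max frequency = 2
Mode = 10

Mode = 10


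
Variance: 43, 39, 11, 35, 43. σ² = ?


Mean = 34.2000
Squared deviations: 77.4400, 23.0400, 538.2400, 0.6400, 77.4400
Sum = 716.8000
Variance = 716.8000/5 = 143.3600

Variance = 143.3600


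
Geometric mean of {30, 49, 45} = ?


Product = 30 × 49 × 45 = 66150
GM = 66150^(1/3) = 40.4430

GM = 40.4430


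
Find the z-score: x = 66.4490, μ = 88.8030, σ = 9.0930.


z = (66.4490 - 88.8030)/9.0930
= -22.3540/9.0930
= -2.4584

z = -2.4584


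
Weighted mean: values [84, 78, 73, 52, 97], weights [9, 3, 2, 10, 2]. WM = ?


Numerator = 84*9 + 78*3 + 73*2 + 52*10 + 97*2 = 1850
Denominator = 9 + 3 + 2 + 10 + 2 = 26
WM = 1850/26 = 71.1538

WM = 71.1538


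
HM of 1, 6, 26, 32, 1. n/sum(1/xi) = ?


Sum of reciprocals = 1/1 + 1/6 + 1/26 + 1/32 + 1/1 = 2.236378
HM = 5/2.236378 = 2.2358

HM = 2.2358


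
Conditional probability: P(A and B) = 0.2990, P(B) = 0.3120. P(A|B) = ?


P(A|B) = 0.2990/0.3120 = 0.9583

P(A|B) = 0.9583


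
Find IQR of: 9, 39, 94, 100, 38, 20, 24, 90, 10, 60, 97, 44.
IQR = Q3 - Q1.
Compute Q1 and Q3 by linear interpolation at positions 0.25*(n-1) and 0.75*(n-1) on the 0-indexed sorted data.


Sorted: 9, 10, 20, 24, 38, 39, 44, 60, 90, 94, 97, 100
Q1 (25th %ile) = 23.0000
Q3 (75th %ile) = 91.0000
IQR = 91.0000 - 23.0000 = 68.0000

IQR = 68.0000


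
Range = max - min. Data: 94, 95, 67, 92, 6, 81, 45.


Max = 95, Min = 6
Range = 95 - 6 = 89

Range = 89


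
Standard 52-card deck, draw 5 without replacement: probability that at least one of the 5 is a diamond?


P(at least one) = 1 - P(none)
P(none) = (39/52) × (38/51) × (37/50) × (36/49) × (35/48) = 0.221534
P(at least one) = 1 - 0.221534 = 0.7785

P = 0.7785


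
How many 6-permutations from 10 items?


P(10,6) = 10!/4!
= 3628800/24
= 151200

P(10,6) = 151200


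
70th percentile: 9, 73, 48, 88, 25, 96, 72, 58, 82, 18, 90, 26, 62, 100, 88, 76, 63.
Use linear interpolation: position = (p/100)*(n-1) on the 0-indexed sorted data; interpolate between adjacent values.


Sorted: 9, 18, 25, 26, 48, 58, 62, 63, 72, 73, 76, 82, 88, 88, 90, 96, 100
n = 17
Index = 70/100 * 16 = 11.2000
Lower = data[11] = 82, Upper = data[12] = 88
P70 = 82 + 0.2000*(6) = 83.2000

P70 = 83.2000


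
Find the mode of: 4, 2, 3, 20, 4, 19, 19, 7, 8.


Frequencies: 2:1, 3:1, 4:2, 7:1, 8:1, 19:2, 20:1
Max frequency = 2
Mode = 4, 19

Mode = 4, 19


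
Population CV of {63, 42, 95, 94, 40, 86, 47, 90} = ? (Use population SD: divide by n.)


Mean = 69.6250
SD = 22.6878
CV = (22.6878/69.6250)*100 = 32.5856%

CV = 32.5856%


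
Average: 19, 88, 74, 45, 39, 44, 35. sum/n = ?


Sum = 19 + 88 + 74 + 45 + 39 + 44 + 35 = 344
n = 7
Mean = 344/7 = 49.1429

Mean = 49.1429


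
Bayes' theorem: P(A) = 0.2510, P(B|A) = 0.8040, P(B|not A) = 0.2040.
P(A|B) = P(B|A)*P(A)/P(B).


P(B) = P(B|A)*P(A) + P(B|A')*P(A')
= 0.8040*0.2510 + 0.2040*0.7490
= 0.201804 + 0.152796 = 0.354600
P(A|B) = 0.201804/0.354600 = 0.5691

P(A|B) = 0.5691


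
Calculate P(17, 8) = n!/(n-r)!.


P(17,8) = 17!/9!
= 355687428096000/362880
= 980179200

P(17,8) = 980179200


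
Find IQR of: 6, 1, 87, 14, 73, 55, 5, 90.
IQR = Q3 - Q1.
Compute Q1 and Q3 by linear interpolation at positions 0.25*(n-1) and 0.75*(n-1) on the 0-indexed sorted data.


Sorted: 1, 5, 6, 14, 55, 73, 87, 90
Q1 (25th %ile) = 5.7500
Q3 (75th %ile) = 76.5000
IQR = 76.5000 - 5.7500 = 70.7500

IQR = 70.7500


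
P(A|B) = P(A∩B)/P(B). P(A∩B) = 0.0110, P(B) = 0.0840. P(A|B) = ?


P(A|B) = 0.0110/0.0840 = 0.1310

P(A|B) = 0.1310


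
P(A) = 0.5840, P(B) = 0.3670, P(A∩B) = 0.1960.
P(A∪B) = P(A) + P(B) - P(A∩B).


P(A∪B) = 0.5840 + 0.3670 - 0.1960
= 0.9510 - 0.1960
= 0.7550

P(A∪B) = 0.7550


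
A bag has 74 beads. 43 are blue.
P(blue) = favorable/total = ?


P = 43/74 = 0.5811

P = 0.5811


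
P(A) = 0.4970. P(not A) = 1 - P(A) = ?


P(not A) = 1 - 0.4970 = 0.5030

P(not A) = 0.5030


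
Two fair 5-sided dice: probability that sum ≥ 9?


Total outcomes = 5×5 = 25
Favorable (sum ≥ 9): 3
P = 3/25 = 0.1200

P = 0.1200


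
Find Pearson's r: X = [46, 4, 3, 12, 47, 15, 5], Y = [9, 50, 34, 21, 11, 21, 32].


Mean X = 18.8571, Mean Y = 25.4286
SD X = 17.947770, SD Y = 13.297230
Cov = -199.510204
r = -199.510204/(17.947770*13.297230) = -0.8360

r = -0.8360


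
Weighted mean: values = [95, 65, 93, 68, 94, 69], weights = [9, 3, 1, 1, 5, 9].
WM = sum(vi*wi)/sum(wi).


Numerator = 95*9 + 65*3 + 93*1 + 68*1 + 94*5 + 69*9 = 2302
Denominator = 9 + 3 + 1 + 1 + 5 + 9 = 28
WM = 2302/28 = 82.2143

WM = 82.2143


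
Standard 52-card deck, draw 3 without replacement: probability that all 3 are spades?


P(all spades) = (13/52) × (12/51) × (11/50)
= 0.0129

P = 0.0129


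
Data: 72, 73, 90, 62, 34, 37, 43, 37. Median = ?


Sorted: 34, 37, 37, 43, 62, 72, 73, 90
n = 8 (even)
Middle values: 43 and 62
Median = (43+62)/2 = 52.5000

Median = 52.5000


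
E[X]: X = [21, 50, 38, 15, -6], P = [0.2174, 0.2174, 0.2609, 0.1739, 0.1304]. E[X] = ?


E[X] = 21*0.2174 + 50*0.2174 + 38*0.2609 + 15*0.1739 - 6*0.1304
= 4.5654 + 10.8700 + 9.9142 + 2.6085 - 0.7824
= 27.1757

E[X] = 27.1757


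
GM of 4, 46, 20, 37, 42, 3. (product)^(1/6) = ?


Product = 4 × 46 × 20 × 37 × 42 × 3 = 17156160
GM = 17156160^(1/6) = 16.0597

GM = 16.0597


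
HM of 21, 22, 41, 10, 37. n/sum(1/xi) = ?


Sum of reciprocals = 1/21 + 1/22 + 1/41 + 1/10 + 1/37 = 0.244491
HM = 5/0.244491 = 20.4507

HM = 20.4507


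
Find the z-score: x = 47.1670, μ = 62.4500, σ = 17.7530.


z = (47.1670 - 62.4500)/17.7530
= -15.2830/17.7530
= -0.8609

z = -0.8609


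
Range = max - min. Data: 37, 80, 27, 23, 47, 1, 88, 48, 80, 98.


Max = 98, Min = 1
Range = 98 - 1 = 97

Range = 97


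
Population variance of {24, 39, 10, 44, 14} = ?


Mean = 26.2000
Squared deviations: 4.8400, 163.8400, 262.4400, 316.8400, 148.8400
Sum = 896.8000
Variance = 896.8000/5 = 179.3600

Variance = 179.3600


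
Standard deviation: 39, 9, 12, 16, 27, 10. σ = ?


Mean = 18.8333
Variance = 117.1389
SD = sqrt(117.1389) = 10.8231

SD = 10.8231


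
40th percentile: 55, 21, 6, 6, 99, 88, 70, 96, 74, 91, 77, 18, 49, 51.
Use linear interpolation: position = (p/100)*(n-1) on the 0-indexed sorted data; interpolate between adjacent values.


Sorted: 6, 6, 18, 21, 49, 51, 55, 70, 74, 77, 88, 91, 96, 99
n = 14
Index = 40/100 * 13 = 5.2000
Lower = data[5] = 51, Upper = data[6] = 55
P40 = 51 + 0.2000*(4) = 51.8000

P40 = 51.8000


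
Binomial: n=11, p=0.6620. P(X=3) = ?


C(11,3) = 165
p^3 = 0.290118
(1-p)^8 = 0.000170
P = 165 * 0.290118 * 0.000170 = 0.0082

P(X=3) = 0.0082


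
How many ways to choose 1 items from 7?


C(7,1) = 7!/(1! × 6!)
= 5040/(1 × 720)
= 7

C(7,1) = 7


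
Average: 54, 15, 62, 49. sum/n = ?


Sum = 54 + 15 + 62 + 49 = 180
n = 4
Mean = 180/4 = 45.0000

Mean = 45.0000


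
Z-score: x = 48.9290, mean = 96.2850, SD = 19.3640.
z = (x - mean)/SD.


z = (48.9290 - 96.2850)/19.3640
= -47.3560/19.3640
= -2.4456

z = -2.4456


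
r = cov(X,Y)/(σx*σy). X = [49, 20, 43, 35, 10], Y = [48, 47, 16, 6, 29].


Mean X = 31.4000, Mean Y = 29.2000
SD X = 14.458216, SD Y = 16.630093
Cov = -20.880000
r = -20.880000/(14.458216*16.630093) = -0.0868

r = -0.0868


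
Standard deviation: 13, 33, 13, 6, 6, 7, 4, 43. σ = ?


Mean = 15.6250
Variance = 182.4844
SD = sqrt(182.4844) = 13.5087

SD = 13.5087


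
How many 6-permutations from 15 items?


P(15,6) = 15!/9!
= 1307674368000/362880
= 3603600

P(15,6) = 3603600


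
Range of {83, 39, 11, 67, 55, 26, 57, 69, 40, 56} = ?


Max = 83, Min = 11
Range = 83 - 11 = 72

Range = 72


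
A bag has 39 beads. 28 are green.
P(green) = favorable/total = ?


P = 28/39 = 0.7179

P = 0.7179


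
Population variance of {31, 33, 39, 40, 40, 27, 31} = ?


Mean = 34.4286
Squared deviations: 11.7551, 2.0408, 20.8980, 31.0408, 31.0408, 55.1837, 11.7551
Sum = 163.7143
Variance = 163.7143/7 = 23.3878

Variance = 23.3878


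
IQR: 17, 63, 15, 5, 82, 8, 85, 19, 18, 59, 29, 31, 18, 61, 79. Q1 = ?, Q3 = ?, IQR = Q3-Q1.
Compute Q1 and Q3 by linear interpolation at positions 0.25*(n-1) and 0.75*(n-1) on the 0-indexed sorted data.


Sorted: 5, 8, 15, 17, 18, 18, 19, 29, 31, 59, 61, 63, 79, 82, 85
Q1 (25th %ile) = 17.5000
Q3 (75th %ile) = 62.0000
IQR = 62.0000 - 17.5000 = 44.5000

IQR = 44.5000


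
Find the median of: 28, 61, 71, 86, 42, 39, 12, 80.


Sorted: 12, 28, 39, 42, 61, 71, 80, 86
n = 8 (even)
Middle values: 42 and 61
Median = (42+61)/2 = 51.5000

Median = 51.5000


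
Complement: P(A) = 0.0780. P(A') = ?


P(not A) = 1 - 0.0780 = 0.9220

P(not A) = 0.9220


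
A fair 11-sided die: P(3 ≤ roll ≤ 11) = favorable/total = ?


Favorable outcomes (3 ≤ roll ≤ 11): 9
Total outcomes = 11
P = 9/11 = 0.8182

P = 0.8182


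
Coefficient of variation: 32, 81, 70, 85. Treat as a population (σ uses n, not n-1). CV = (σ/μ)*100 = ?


Mean = 67.0000
SD = 20.9404
CV = (20.9404/67.0000)*100 = 31.2543%

CV = 31.2543%


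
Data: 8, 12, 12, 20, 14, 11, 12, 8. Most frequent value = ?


Frequencies: 8:2, 11:1, 12:3, 14:1, 20:1
Max frequency = 3
Mode = 12

Mode = 12


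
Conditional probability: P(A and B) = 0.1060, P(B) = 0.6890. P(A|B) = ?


P(A|B) = 0.1060/0.6890 = 0.1538

P(A|B) = 0.1538


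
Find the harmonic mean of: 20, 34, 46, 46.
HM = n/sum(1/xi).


Sum of reciprocals = 1/20 + 1/34 + 1/46 + 1/46 = 0.122890
HM = 4/0.122890 = 32.5494

HM = 32.5494


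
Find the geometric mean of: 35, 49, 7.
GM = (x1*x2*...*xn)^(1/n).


Product = 35 × 49 × 7 = 12005
GM = 12005^(1/3) = 22.8975

GM = 22.8975


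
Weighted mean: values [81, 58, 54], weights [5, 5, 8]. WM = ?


Numerator = 81*5 + 58*5 + 54*8 = 1127
Denominator = 5 + 5 + 8 = 18
WM = 1127/18 = 62.6111

WM = 62.6111


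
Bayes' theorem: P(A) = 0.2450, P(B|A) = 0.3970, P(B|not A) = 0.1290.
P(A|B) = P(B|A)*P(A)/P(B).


P(B) = P(B|A)*P(A) + P(B|A')*P(A')
= 0.3970*0.2450 + 0.1290*0.7550
= 0.097265 + 0.097395 = 0.194660
P(A|B) = 0.097265/0.194660 = 0.4997

P(A|B) = 0.4997


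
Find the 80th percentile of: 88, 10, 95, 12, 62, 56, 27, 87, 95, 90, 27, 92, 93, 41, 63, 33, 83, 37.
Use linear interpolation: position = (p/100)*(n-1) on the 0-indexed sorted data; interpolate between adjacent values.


Sorted: 10, 12, 27, 27, 33, 37, 41, 56, 62, 63, 83, 87, 88, 90, 92, 93, 95, 95
n = 18
Index = 80/100 * 17 = 13.6000
Lower = data[13] = 90, Upper = data[14] = 92
P80 = 90 + 0.6000*(2) = 91.2000

P80 = 91.2000


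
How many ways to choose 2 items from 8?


C(8,2) = 8!/(2! × 6!)
= 40320/(2 × 720)
= 28

C(8,2) = 28


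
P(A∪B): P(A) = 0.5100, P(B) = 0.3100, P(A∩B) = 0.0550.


P(A∪B) = 0.5100 + 0.3100 - 0.0550
= 0.8200 - 0.0550
= 0.7650

P(A∪B) = 0.7650


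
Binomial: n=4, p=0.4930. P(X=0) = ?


C(4,0) = 1
p^0 = 1.000000
(1-p)^4 = 0.066074
P = 1 * 1.000000 * 0.066074 = 0.0661

P(X=0) = 0.0661


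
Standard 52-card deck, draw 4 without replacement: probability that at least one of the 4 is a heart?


P(at least one) = 1 - P(none)
P(none) = (39/52) × (38/51) × (37/50) × (36/49) = 0.303818
P(at least one) = 1 - 0.303818 = 0.6962

P = 0.6962


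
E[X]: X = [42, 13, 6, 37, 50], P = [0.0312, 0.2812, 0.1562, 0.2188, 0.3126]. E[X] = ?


E[X] = 42*0.0312 + 13*0.2812 + 6*0.1562 + 37*0.2188 + 50*0.3126
= 1.3104 + 3.6556 + 0.9372 + 8.0956 + 15.6300
= 29.6288

E[X] = 29.6288


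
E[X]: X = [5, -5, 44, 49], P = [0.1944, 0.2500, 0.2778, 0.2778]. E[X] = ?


E[X] = 5*0.1944 - 5*0.2500 + 44*0.2778 + 49*0.2778
= 0.9720 - 1.2500 + 12.2232 + 13.6122
= 25.5574

E[X] = 25.5574


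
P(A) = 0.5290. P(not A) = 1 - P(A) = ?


P(not A) = 1 - 0.5290 = 0.4710

P(not A) = 0.4710


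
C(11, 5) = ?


C(11,5) = 11!/(5! × 6!)
= 39916800/(120 × 720)
= 462

C(11,5) = 462


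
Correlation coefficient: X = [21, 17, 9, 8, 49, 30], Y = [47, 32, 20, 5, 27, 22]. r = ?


Mean X = 22.3333, Mean Y = 25.5000
SD X = 14.043583, SD Y = 12.711543
Cov = 52.833333
r = 52.833333/(14.043583*12.711543) = 0.2960

r = 0.2960


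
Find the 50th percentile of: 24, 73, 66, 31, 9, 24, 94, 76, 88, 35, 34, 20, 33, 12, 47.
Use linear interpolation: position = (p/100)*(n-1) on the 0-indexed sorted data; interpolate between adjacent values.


Sorted: 9, 12, 20, 24, 24, 31, 33, 34, 35, 47, 66, 73, 76, 88, 94
n = 15
Index = 50/100 * 14 = 7.0000
Lower = data[7] = 34, Upper = data[8] = 35
P50 = 34 + 0*(1) = 34.0000

P50 = 34.0000


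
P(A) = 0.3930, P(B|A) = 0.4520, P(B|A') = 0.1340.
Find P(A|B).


P(B) = P(B|A)*P(A) + P(B|A')*P(A')
= 0.4520*0.3930 + 0.1340*0.6070
= 0.177636 + 0.081338 = 0.258974
P(A|B) = 0.177636/0.258974 = 0.6859

P(A|B) = 0.6859


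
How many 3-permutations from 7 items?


P(7,3) = 7!/4!
= 5040/24
= 210

P(7,3) = 210


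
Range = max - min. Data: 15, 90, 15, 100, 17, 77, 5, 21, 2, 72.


Max = 100, Min = 2
Range = 100 - 2 = 98

Range = 98


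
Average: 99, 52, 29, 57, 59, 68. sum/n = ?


Sum = 99 + 52 + 29 + 57 + 59 + 68 = 364
n = 6
Mean = 364/6 = 60.6667

Mean = 60.6667


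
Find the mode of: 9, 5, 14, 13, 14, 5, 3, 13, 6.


Frequencies: 3:1, 5:2, 6:1, 9:1, 13:2, 14:2
Max frequency = 2
Mode = 5, 13, 14

Mode = 5, 13, 14


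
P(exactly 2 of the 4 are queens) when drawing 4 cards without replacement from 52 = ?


Hypergeometric: P(X=2) = C(4,2)·C(48,2) / C(52,4)
= 6 × 1128 / 270725
= 6768/270725 = 0.0250

P = 0.0250


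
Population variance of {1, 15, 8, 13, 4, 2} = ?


Mean = 7.1667
Squared deviations: 38.0278, 61.3611, 0.6944, 34.0278, 10.0278, 26.6944
Sum = 170.8333
Variance = 170.8333/6 = 28.4722

Variance = 28.4722


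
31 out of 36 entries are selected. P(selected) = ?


P = 31/36 = 0.8611

P = 0.8611


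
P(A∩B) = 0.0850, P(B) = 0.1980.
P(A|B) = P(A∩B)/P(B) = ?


P(A|B) = 0.0850/0.1980 = 0.4293

P(A|B) = 0.4293


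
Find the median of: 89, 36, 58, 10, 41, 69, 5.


Sorted: 5, 10, 36, 41, 58, 69, 89
n = 7 (odd)
Middle value = 41

Median = 41


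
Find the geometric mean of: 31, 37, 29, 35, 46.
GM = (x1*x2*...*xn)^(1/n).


Product = 31 × 37 × 29 × 35 × 46 = 53553430
GM = 53553430^(1/5) = 35.1364

GM = 35.1364


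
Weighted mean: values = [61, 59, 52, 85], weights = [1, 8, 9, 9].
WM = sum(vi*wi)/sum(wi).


Numerator = 61*1 + 59*8 + 52*9 + 85*9 = 1766
Denominator = 1 + 8 + 9 + 9 = 27
WM = 1766/27 = 65.4074

WM = 65.4074


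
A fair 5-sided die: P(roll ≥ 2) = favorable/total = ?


Favorable outcomes (roll ≥ 2): 4
Total outcomes = 5
P = 4/5 = 0.8000

P = 0.8000


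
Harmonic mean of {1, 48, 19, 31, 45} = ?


Sum of reciprocals = 1/1 + 1/48 + 1/19 + 1/31 + 1/45 = 1.127945
HM = 5/1.127945 = 4.4328

HM = 4.4328


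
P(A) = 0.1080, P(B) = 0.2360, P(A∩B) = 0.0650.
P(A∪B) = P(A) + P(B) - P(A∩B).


P(A∪B) = 0.1080 + 0.2360 - 0.0650
= 0.3440 - 0.0650
= 0.2790

P(A∪B) = 0.2790


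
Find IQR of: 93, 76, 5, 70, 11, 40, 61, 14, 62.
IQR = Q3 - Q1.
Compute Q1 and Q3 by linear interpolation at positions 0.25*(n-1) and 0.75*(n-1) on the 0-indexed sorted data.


Sorted: 5, 11, 14, 40, 61, 62, 70, 76, 93
Q1 (25th %ile) = 14.0000
Q3 (75th %ile) = 70.0000
IQR = 70.0000 - 14.0000 = 56.0000

IQR = 56.0000


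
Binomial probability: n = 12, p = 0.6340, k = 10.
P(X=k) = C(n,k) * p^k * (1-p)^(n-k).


C(12,10) = 66
p^10 = 0.010493
(1-p)^2 = 0.133956
P = 66 * 0.010493 * 0.133956 = 0.0928

P(X=10) = 0.0928


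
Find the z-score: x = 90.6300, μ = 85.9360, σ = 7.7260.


z = (90.6300 - 85.9360)/7.7260
= 4.6940/7.7260
= 0.6076

z = 0.6076


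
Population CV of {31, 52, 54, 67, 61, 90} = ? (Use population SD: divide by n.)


Mean = 59.1667
SD = 17.7334
CV = (17.7334/59.1667)*100 = 29.9719%

CV = 29.9719%


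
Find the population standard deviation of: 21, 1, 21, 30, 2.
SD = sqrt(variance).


Mean = 15.0000
Variance = 132.4000
SD = sqrt(132.4000) = 11.5065

SD = 11.5065


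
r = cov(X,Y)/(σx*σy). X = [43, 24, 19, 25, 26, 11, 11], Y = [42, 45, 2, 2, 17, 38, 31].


Mean X = 22.7143, Mean Y = 25.2857
SD X = 10.123724, SD Y = 16.968157
Cov = 22.081633
r = 22.081633/(10.123724*16.968157) = 0.1285

r = 0.1285


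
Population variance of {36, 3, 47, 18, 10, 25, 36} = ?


Mean = 25.0000
Squared deviations: 121.0000, 484.0000, 484.0000, 49.0000, 225.0000, 0, 121.0000
Sum = 1484.0000
Variance = 1484.0000/7 = 212.0000

Variance = 212.0000


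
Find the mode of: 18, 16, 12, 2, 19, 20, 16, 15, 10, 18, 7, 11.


Frequencies: 2:1, 7:1, 10:1, 11:1, 12:1, 15:1, 16:2, 18:2, 19:1, 20:1
Max frequency = 2
Mode = 16, 18

Mode = 16, 18
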